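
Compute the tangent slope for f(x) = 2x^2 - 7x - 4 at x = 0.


The slope of the tangent line equals f'(x) at the point.
f(x) = 2x^2 - 7x - 4
f'(x) = 4x - 7
At x = 0:
f'(0) = 4 * 0 - 7
= 0 - 7
= -7

-7


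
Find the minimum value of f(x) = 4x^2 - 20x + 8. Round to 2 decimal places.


For a quadratic f(x) = ax^2 + bx + c with a > 0, the minimum is at the vertex.
Vertex x-coordinate: x = -b/(2a)
x = -(-20) / (2 * 4)
x = 20/8 = 5/2
Substitute back to find the minimum value:
f(5/2) = 4 * (5/2)^2 - 20 * (5/2) + 8
= 25 - 50 + 8
= -17 = -17.00

-17.00


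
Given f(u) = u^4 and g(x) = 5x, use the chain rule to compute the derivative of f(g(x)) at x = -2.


Using the chain rule: (f(g(x)))' = f'(g(x)) * g'(x)
First, find g(-2):
g(-2) = 5 * (-2) + 0 = -10
Next, f'(u) = 4u^3
And g'(x) = 5
So f'(g(-2)) * g'(-2)
= 4 * (-10)^3 * 5
= 4 * (-1000) * 5
= -20000

-20000


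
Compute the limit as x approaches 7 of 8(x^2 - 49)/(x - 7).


Direct substitution gives 0/0, so we factor the numerator.
Factor: 8(x^2 - 49) = 8 * (x - 7)(x + 7)
Cancel the common factor (x - 7):
8(x^2 - 49)/(x - 7) = 8 * (x + 7)
Now substitute x = 7:
= 8 * (7 + 7) = 112

112


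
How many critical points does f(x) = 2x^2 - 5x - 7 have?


Find where f'(x) = 0:
f'(x) = 4x - 5
Set f'(x) = 0:
4x - 5 = 0
x = 5 / 4 = 5/4
This is a linear equation in x, so there is exactly one solution.
Number of critical points: 1

1


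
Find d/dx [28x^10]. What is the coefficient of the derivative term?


We apply the power rule: d/dx [ax^n] = a*n * x^(n-1)
d/dx [28x^10]
= 28 * 10 * x^(10-1)
= 280x^9
The coefficient is 280

280


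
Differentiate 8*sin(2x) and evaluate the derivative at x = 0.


Apply the chain rule to differentiate 8*sin(2x):
d/dx [8*sin(2x)]
= 8 * cos(2x) * d/dx(2x)
= 8 * 2 * cos(2x)
= 16 * cos(2x)
Evaluate at x = 0:
= 16 * cos(0)
= 16 * 1
= 16

16


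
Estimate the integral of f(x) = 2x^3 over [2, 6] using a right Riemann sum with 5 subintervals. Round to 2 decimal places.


Right Riemann sum uses right endpoints of each subinterval.
Interval: [2, 6], n = 5
dx = (6 - 2) / 5 = 4/5
Right endpoints: [14/5, 18/5, 22/5, 26/5, 6]
f values: [5488/125, 11664/125, 21296/125, 35152/125, 432]
Sum = dx * (sum of f values)
= 4/5 * 5104/5
= 20416/25 = 816.64

816.64


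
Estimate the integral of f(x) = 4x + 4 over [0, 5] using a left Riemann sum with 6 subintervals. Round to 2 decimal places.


Left Riemann sum uses left endpoints of each subinterval.
Interval: [0, 5], n = 6
dx = (5 - 0) / 6 = 5/6
Left endpoints: [0, 5/6, 5/3, 5/2, 10/3, 25/6]
f values: [4, 22/3, 32/3, 14, 52/3, 62/3]
Sum = dx * (sum of f values)
= 5/6 * 74
= 185/3 ≈ 61.67

61.67


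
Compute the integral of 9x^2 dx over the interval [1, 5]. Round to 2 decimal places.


Find the antiderivative of 9x^2:
F(x) = 9/3 * x^3
Apply the Fundamental Theorem of Calculus:
F(5) - F(1)
= 9/3 * 5^3 - 9/3 * 1^3
= 9/3 * (125 - 1)
= 9/3 * 124
= 372 = 372.00

372.00


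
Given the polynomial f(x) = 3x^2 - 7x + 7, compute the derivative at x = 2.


Differentiate term by term using power and sum rules:
f(x) = 3x^2 - 7x + 7
f'(x) = 6x - 7
Substitute x = 2:
f'(2) = 6 * 2 - 7
= 12 - 7
= 5

5


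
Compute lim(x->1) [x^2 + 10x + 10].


Since polynomials are continuous, we use direct substitution.
lim(x->1) of x^2 + 10x + 10
= 1 * 1^2 + 10 * 1 + 10
= 1 + 10 + 10
= 21

21


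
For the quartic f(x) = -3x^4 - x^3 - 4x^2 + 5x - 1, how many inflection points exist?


Inflection points occur where f''(x) = 0 and concavity changes.
f(x) = -3x^4 - x^3 - 4x^2 + 5x - 1
f'(x) = -12x^3 - 3x^2 - 8x + 5
f''(x) = -36x^2 - 6x - 8
This is a quadratic in x. Use the discriminant to count real roots.
Discriminant = (-6)^2 - 4 * (-36) * (-8)
= 36 - 1152
= -1116
Since discriminant < 0, f''(x) = 0 has no real solutions.
Number of inflection points: 0

0


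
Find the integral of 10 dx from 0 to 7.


The integral of a constant k over [a, b] equals k * (b - a).
integral from 0 to 7 of 10 dx
= 10 * (7 - 0)
= 10 * 7
= 70

70


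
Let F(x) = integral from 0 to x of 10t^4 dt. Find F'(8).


By the Fundamental Theorem of Calculus (Part 1):
If F(x) = integral from 0 to x of f(t) dt, then F'(x) = f(x)
Here f(t) = 10t^4
So F'(x) = 10x^4
Evaluate at x = 8:
F'(8) = 10 * 8^4
= 10 * 4096
= 40960

40960


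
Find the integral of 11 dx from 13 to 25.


The integral of a constant k over [a, b] equals k * (b - a).
integral from 13 to 25 of 11 dx
= 11 * (25 - 13)
= 11 * 12
= 132

132


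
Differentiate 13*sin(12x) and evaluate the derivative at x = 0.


Apply the chain rule to differentiate 13*sin(12x):
d/dx [13*sin(12x)]
= 13 * cos(12x) * d/dx(12x)
= 13 * 12 * cos(12x)
= 156 * cos(12x)
Evaluate at x = 0:
= 156 * cos(0)
= 156 * 1
= 156

156


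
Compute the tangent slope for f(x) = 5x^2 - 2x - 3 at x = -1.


The slope of the tangent line equals f'(x) at the point.
f(x) = 5x^2 - 2x - 3
f'(x) = 10x - 2
At x = -1:
f'(-1) = 10 * (-1) - 2
= -10 - 2
= -12

-12


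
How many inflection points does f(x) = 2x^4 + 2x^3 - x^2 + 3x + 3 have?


Inflection points occur where f''(x) = 0 and concavity changes.
f(x) = 2x^4 + 2x^3 - x^2 + 3x + 3
f'(x) = 8x^3 + 6x^2 - 2x + 3
f''(x) = 24x^2 + 12x - 2
This is a quadratic in x. Use the discriminant to count real roots.
Discriminant = (12)^2 - 4 * 24 * (-2)
= 144 - (-192)
= 336
Since discriminant > 0, f''(x) = 0 has 2 distinct real solutions.
A quadratic with two distinct real roots changes sign at each root, so concavity changes at both.
Number of inflection points: 2

2


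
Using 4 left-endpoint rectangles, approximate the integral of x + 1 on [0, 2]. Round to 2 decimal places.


Left Riemann sum uses left endpoints of each subinterval.
Interval: [0, 2], n = 4
dx = (2 - 0) / 4 = 1/2
Left endpoints: [0, 1/2, 1, 3/2]
f values: [1, 3/2, 2, 5/2]
Sum = dx * (sum of f values)
= 1/2 * 7
= 7/2 = 3.50

3.50


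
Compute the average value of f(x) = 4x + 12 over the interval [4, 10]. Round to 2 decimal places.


Average value = 1/(b-a) * integral from a to b of f(x) dx
First compute the integral of 4x + 12:
F(x) = 2x^2 + 12x
F(10) = 2 * 100 + 12 * 10 = 320
F(4) = 2 * 16 + 12 * 4 = 80
Integral = 320 - 80 = 240
Average = 240 / (10 - 4) = 240 / 6
= 40 = 40.00

40.00


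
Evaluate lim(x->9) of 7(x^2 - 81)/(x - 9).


Direct substitution gives 0/0, so we factor the numerator.
Factor: 7(x^2 - 81) = 7 * (x - 9)(x + 9)
Cancel the common factor (x - 9):
7(x^2 - 81)/(x - 9) = 7 * (x + 9)
Now substitute x = 9:
= 7 * (9 + 9) = 126

126


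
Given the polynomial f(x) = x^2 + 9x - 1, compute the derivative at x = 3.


Differentiate term by term using power and sum rules:
f(x) = x^2 + 9x - 1
f'(x) = 2x + 9
Substitute x = 3:
f'(3) = 2 * 3 + 9
= 6 + 9
= 15

15


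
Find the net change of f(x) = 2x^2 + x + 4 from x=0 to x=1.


Net change = f(b) - f(a)
f(x) = 2x^2 + x + 4
Compute f(1):
f(1) = 2 * 1^2 + 1 * 1 + 4
= 2 + 1 + 4
= 7
Compute f(0):
f(0) = 2 * 0^2 + 1 * 0 + 4
= 0 + 0 + 4
= 4
Net change = 7 - 4 = 3

3


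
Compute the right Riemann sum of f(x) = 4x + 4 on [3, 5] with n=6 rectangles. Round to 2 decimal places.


Right Riemann sum uses right endpoints of each subinterval.
Interval: [3, 5], n = 6
dx = (5 - 3) / 6 = 1/3
Right endpoints: [10/3, 11/3, 4, 13/3, 14/3, 5]
f values: [52/3, 56/3, 20, 64/3, 68/3, 24]
Sum = dx * (sum of f values)
= 1/3 * 124
= 124/3 ≈ 41.33

41.33


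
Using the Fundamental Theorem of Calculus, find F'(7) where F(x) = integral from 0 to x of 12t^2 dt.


By the Fundamental Theorem of Calculus (Part 1):
If F(x) = integral from 0 to x of f(t) dt, then F'(x) = f(x)
Here f(t) = 12t^2
So F'(x) = 12x^2
Evaluate at x = 7:
F'(7) = 12 * 7^2
= 12 * 49
= 588

588


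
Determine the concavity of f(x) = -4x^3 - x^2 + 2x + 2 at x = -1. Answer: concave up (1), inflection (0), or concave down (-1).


Concavity is determined by the sign of f''(x).
f(x) = -4x^3 - x^2 + 2x + 2
f'(x) = -12x^2 - 2x + 2
f''(x) = -24x - 2
f''(-1) = -24 * (-1) - 2
= 24 - 2
= 22
Since f''(-1) > 0, the function is concave up (1)

1


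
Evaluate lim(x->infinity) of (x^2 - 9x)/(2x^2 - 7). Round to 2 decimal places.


For limits at infinity with equal-degree polynomials,
we compare leading coefficients.
Numerator leading term: x^2
Denominator leading term: 2x^2
Divide both by x^2:
lim = (1 - 9/x) / (2 - 7/x^2)
As x -> infinity, the 1/x and 1/x^2 terms vanish:
= 1/2 = 0.50

0.50


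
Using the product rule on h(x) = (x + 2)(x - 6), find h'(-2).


Let u(x) = x + 2 and v(x) = x - 6
u'(x) = 1
v'(x) = 1
Product rule: h'(x) = u'(x)*v(x) + u(x)*v'(x)
= 1 * (x - 6) + (x + 2) * 1
At x = -2:
u(-2) = 1 * (-2) + 2 = 0
v(-2) = 1 * (-2) - 6 = -8
h'(-2) = 1 * (-8) + 0 * 1
= -8 + 0
= -8

-8


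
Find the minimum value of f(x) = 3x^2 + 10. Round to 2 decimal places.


For a quadratic f(x) = ax^2 + bx + c with a > 0, the minimum is at the vertex.
Vertex x-coordinate: x = -b/(2a)
x = -(0) / (2 * 3)
x = 0/6 = 0
Substitute back to find the minimum value:
f(0) = 3 * 0^2 + 0 * 0 + 10
= 0 + 0 + 10
= 10 = 10.00

10.00


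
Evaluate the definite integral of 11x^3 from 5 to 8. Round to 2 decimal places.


Find the antiderivative of 11x^3:
F(x) = 11/4 * x^4
Apply the Fundamental Theorem of Calculus:
F(8) - F(5)
= 11/4 * 8^4 - 11/4 * 5^4
= 11/4 * (4096 - 625)
= 11/4 * 3471
= 38181/4 = 9545.25

9545.25


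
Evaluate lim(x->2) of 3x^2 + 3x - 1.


Since polynomials are continuous, we use direct substitution.
lim(x->2) of 3x^2 + 3x - 1
= 3 * 2^2 + 3 * 2 - 1
= 12 + 6 - 1
= 17

17


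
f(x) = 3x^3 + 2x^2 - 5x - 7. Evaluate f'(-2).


Differentiate f(x) = 3x^3 + 2x^2 - 5x - 7 term by term:
f'(x) = 9x^2 + 4x - 5
Substitute x = -2:
f'(-2) = 9 * (-2)^2 + 4 * (-2) - 5
= 36 - 8 - 5
= 23

23


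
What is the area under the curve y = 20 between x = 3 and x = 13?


The area under a constant function y = 20 is a rectangle.
Width = 13 - 3 = 10
Height = 20
Area = width * height
= 10 * 20
= 200

200


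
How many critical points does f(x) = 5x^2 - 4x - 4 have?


Find where f'(x) = 0:
f'(x) = 10x - 4
Set f'(x) = 0:
10x - 4 = 0
x = 4 / 10 = 2/5
This is a linear equation in x, so there is exactly one solution.
Number of critical points: 1

1


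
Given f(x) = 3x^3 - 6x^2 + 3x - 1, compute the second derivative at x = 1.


First derivative:
f'(x) = 9x^2 - 12x + 3
Second derivative:
f''(x) = 18x - 12
Substitute x = 1:
f''(1) = 18 * 1 - 12
= 18 - 12
= 6

6


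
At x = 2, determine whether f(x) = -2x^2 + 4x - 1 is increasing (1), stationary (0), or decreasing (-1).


Compute f'(x) to determine behavior:
f'(x) = -4x + 4
f'(2) = -4 * 2 + 4
= -8 + 4
= -4
Since f'(2) < 0, the function is decreasing (-1)

-1


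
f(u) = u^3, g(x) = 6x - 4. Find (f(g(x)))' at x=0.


Using the chain rule: (f(g(x)))' = f'(g(x)) * g'(x)
First, find g(0):
g(0) = 6 * 0 - 4 = -4
Next, f'(u) = 3u^2
And g'(x) = 6
So f'(g(0)) * g'(0)
= 3 * (-4)^2 * 6
= 3 * 16 * 6
= 288

288


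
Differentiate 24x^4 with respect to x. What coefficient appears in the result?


We apply the power rule: d/dx [ax^n] = a*n * x^(n-1)
d/dx [24x^4]
= 24 * 4 * x^(4-1)
= 96x^3
The coefficient is 96

96


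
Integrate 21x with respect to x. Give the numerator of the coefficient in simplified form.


Apply the power rule for integration:
integral of ax^n dx = a/(n+1) * x^(n+1) + C
integral of 21x dx
= 21/2 * x^2 + C
The coefficient in lowest terms is 21/2, and its numerator is 21

21


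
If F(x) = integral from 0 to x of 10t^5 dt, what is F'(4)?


By the Fundamental Theorem of Calculus (Part 1):
If F(x) = integral from 0 to x of f(t) dt, then F'(x) = f(x)
Here f(t) = 10t^5
So F'(x) = 10x^5
Evaluate at x = 4:
F'(4) = 10 * 4^5
= 10 * 1024
= 10240

10240


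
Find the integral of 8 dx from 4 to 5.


The integral of a constant k over [a, b] equals k * (b - a).
integral from 4 to 5 of 8 dx
= 8 * (5 - 4)
= 8 * 1
= 8

8


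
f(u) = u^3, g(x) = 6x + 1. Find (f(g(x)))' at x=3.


Using the chain rule: (f(g(x)))' = f'(g(x)) * g'(x)
First, find g(3):
g(3) = 6 * 3 + 1 = 19
Next, f'(u) = 3u^2
And g'(x) = 6
So f'(g(3)) * g'(3)
= 3 * 19^2 * 6
= 3 * 361 * 6
= 6498

6498


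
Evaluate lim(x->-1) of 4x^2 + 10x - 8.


Since polynomials are continuous, we use direct substitution.
lim(x->-1) of 4x^2 + 10x - 8
= 4 * (-1)^2 + 10 * (-1) - 8
= 4 - 10 - 8
= -14

-14


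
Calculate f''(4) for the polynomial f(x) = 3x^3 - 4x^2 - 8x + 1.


First derivative:
f'(x) = 9x^2 - 8x - 8
Second derivative:
f''(x) = 18x - 8
Substitute x = 4:
f''(4) = 18 * 4 - 8
= 72 - 8
= 64

64


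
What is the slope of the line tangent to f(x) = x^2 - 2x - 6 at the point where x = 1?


The slope of the tangent line equals f'(x) at the point.
f(x) = x^2 - 2x - 6
f'(x) = 2x - 2
At x = 1:
f'(1) = 2 * 1 - 2
= 2 - 2
= 0

0


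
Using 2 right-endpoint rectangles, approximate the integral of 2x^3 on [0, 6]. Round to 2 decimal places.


Right Riemann sum uses right endpoints of each subinterval.
Interval: [0, 6], n = 2
dx = (6 - 0) / 2 = 3
Right endpoints: [3, 6]
f values: [54, 432]
Sum = dx * (sum of f values)
= 3 * 486
= 1458 = 1458.00

1458.00


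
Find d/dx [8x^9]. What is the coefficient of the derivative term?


We apply the power rule: d/dx [ax^n] = a*n * x^(n-1)
d/dx [8x^9]
= 8 * 9 * x^(9-1)
= 72x^8
The coefficient is 72

72


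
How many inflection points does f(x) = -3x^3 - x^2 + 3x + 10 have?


Inflection points occur where f''(x) = 0 and concavity changes.
f(x) = -3x^3 - x^2 + 3x + 10
f'(x) = -9x^2 - 2x + 3
f''(x) = -18x - 2
Set f''(x) = 0:
-18x - 2 = 0
x = 2 / (-18) = -1/9
Since f''(x) is linear (degree 1), it changes sign at this point.
Therefore there is exactly 1 inflection point.

1


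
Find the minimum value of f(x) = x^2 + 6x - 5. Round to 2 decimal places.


For a quadratic f(x) = ax^2 + bx + c with a > 0, the minimum is at the vertex.
Vertex x-coordinate: x = -b/(2a)
x = -(6) / (2 * 1)
x = -6/2 = -3
Substitute back to find the minimum value:
f(-3) = 1 * (-3)^2 + 6 * (-3) - 5
= 9 - 18 - 5
= -14 = -14.00

-14.00


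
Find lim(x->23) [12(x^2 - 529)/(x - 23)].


Direct substitution gives 0/0, so we factor the numerator.
Factor: 12(x^2 - 529) = 12 * (x - 23)(x + 23)
Cancel the common factor (x - 23):
12(x^2 - 529)/(x - 23) = 12 * (x + 23)
Now substitute x = 23:
= 12 * (23 + 23) = 552

552


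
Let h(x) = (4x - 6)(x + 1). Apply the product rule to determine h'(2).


Let u(x) = 4x - 6 and v(x) = x + 1
u'(x) = 4
v'(x) = 1
Product rule: h'(x) = u'(x)*v(x) + u(x)*v'(x)
= 4 * (x + 1) + (4x - 6) * 1
At x = 2:
u(2) = 4 * 2 - 6 = 2
v(2) = 1 * 2 + 1 = 3
h'(2) = 4 * 3 + 2 * 1
= 12 + 2
= 14

14


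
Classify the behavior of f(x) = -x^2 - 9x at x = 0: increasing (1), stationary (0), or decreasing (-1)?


Compute f'(x) to determine behavior:
f'(x) = -2x - 9
f'(0) = -2 * 0 - 9
= 0 - 9
= -9
Since f'(0) < 0, the function is decreasing (-1)

-1


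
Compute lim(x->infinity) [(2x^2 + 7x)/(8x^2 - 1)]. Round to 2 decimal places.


For limits at infinity with equal-degree polynomials,
we compare leading coefficients.
Numerator leading term: 2x^2
Denominator leading term: 8x^2
Divide both by x^2:
lim = (2 + 7/x) / (8 - 1/x^2)
As x -> infinity, the 1/x and 1/x^2 terms vanish:
= 2/8 = 1/4 = 0.25

0.25


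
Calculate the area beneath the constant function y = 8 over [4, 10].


The area under a constant function y = 8 is a rectangle.
Width = 10 - 4 = 6
Height = 8
Area = width * height
= 6 * 8
= 48

48


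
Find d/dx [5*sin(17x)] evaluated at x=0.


Apply the chain rule to differentiate 5*sin(17x):
d/dx [5*sin(17x)]
= 5 * cos(17x) * d/dx(17x)
= 5 * 17 * cos(17x)
= 85 * cos(17x)
Evaluate at x = 0:
= 85 * cos(0)
= 85 * 1
= 85

85


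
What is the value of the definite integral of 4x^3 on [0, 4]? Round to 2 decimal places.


Find the antiderivative of 4x^3:
F(x) = 4/4 * x^4
Apply the Fundamental Theorem of Calculus:
F(4) - F(0)
= 4/4 * 4^4 - 4/4 * 0^4
= 4/4 * (256 - 0)
= 4/4 * 256
= 256 = 256.00

256.00


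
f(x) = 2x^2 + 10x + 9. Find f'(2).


Differentiate term by term using power and sum rules:
f(x) = 2x^2 + 10x + 9
f'(x) = 4x + 10
Substitute x = 2:
f'(2) = 4 * 2 + 10
= 8 + 10
= 18

18


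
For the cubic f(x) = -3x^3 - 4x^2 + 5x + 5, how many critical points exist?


Find where f'(x) = 0:
f(x) = -3x^3 - 4x^2 + 5x + 5
f'(x) = -9x^2 - 8x + 5
This is a quadratic in x. Use the discriminant to count real roots.
Discriminant = (-8)^2 - 4 * (-9) * 5
= 64 - (-180)
= 244
Since discriminant > 0, f'(x) = 0 has 2 real solutions.
Number of critical points: 2

2


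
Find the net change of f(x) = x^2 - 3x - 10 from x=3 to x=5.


Net change = f(b) - f(a)
f(x) = x^2 - 3x - 10
Compute f(5):
f(5) = 1 * 5^2 - 3 * 5 - 10
= 25 - 15 - 10
= 0
Compute f(3):
f(3) = 1 * 3^2 - 3 * 3 - 10
= 9 - 9 - 10
= -10
Net change = 0 - (-10) = 10

10


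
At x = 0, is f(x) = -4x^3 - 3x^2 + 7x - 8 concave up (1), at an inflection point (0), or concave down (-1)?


Concavity is determined by the sign of f''(x).
f(x) = -4x^3 - 3x^2 + 7x - 8
f'(x) = -12x^2 - 6x + 7
f''(x) = -24x - 6
f''(0) = -24 * 0 - 6
= 0 - 6
= -6
Since f''(0) < 0, the function is concave down (-1)

-1


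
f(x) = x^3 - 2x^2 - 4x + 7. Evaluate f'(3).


Differentiate f(x) = x^3 - 2x^2 - 4x + 7 term by term:
f'(x) = 3x^2 - 4x - 4
Substitute x = 3:
f'(3) = 3 * 3^2 - 4 * 3 - 4
= 27 - 12 - 4
= 11

11


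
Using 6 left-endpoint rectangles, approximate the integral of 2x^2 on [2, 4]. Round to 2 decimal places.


Left Riemann sum uses left endpoints of each subinterval.
Interval: [2, 4], n = 6
dx = (4 - 2) / 6 = 1/3
Left endpoints: [2, 7/3, 8/3, 3, 10/3, 11/3]
f values: [8, 98/9, 128/9, 18, 200/9, 242/9]
Sum = dx * (sum of f values)
= 1/3 * 902/9
= 902/27 ≈ 33.41

33.41


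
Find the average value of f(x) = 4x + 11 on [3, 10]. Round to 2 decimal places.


Average value = 1/(b-a) * integral from a to b of f(x) dx
First compute the integral of 4x + 11:
F(x) = 2x^2 + 11x
F(10) = 2 * 100 + 11 * 10 = 310
F(3) = 2 * 9 + 11 * 3 = 51
Integral = 310 - 51 = 259
Average = 259 / (10 - 3) = 259 / 7
= 37 = 37.00

37.00


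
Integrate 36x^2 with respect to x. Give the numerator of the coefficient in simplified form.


Apply the power rule for integration:
integral of ax^n dx = a/(n+1) * x^(n+1) + C
integral of 36x^2 dx
= 36/3 * x^3 + C
= 12 * x^3 + C
The coefficient in lowest terms is 12 = 12/1, so its numerator is 12

12


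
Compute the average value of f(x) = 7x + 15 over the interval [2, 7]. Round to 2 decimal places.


Average value = 1/(b-a) * integral from a to b of f(x) dx
First compute the integral of 7x + 15:
F(x) = (7/2)x^2 + 15x
F(7) = 7/2 * 49 + 15 * 7 = 553/2
F(2) = 7/2 * 4 + 15 * 2 = 44
Integral = 553/2 - 44 = 465/2
Average = (465/2) / (7 - 2) = (465/2) / 5
= 93/2 = 46.50

46.50


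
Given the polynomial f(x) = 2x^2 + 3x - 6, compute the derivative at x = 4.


Differentiate term by term using power and sum rules:
f(x) = 2x^2 + 3x - 6
f'(x) = 4x + 3
Substitute x = 4:
f'(4) = 4 * 4 + 3
= 16 + 3
= 19

19


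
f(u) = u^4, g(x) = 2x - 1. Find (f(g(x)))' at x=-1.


Using the chain rule: (f(g(x)))' = f'(g(x)) * g'(x)
First, find g(-1):
g(-1) = 2 * (-1) - 1 = -3
Next, f'(u) = 4u^3
And g'(x) = 2
So f'(g(-1)) * g'(-1)
= 4 * (-3)^3 * 2
= 4 * (-27) * 2
= -216

-216


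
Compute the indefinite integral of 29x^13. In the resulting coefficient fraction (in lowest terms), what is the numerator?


Apply the power rule for integration:
integral of ax^n dx = a/(n+1) * x^(n+1) + C
integral of 29x^13 dx
= 29/14 * x^14 + C
The coefficient in lowest terms is 29/14, and its numerator is 29

29


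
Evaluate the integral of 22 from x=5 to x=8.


The integral of a constant k over [a, b] equals k * (b - a).
integral from 5 to 8 of 22 dx
= 22 * (8 - 5)
= 22 * 3
= 66

66


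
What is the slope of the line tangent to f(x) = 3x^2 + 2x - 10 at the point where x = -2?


The slope of the tangent line equals f'(x) at the point.
f(x) = 3x^2 + 2x - 10
f'(x) = 6x + 2
At x = -2:
f'(-2) = 6 * (-2) + 2
= -12 + 2
= -10

-10


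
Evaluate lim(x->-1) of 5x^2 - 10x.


Since polynomials are continuous, we use direct substitution.
lim(x->-1) of 5x^2 - 10x
= 5 * (-1)^2 - 10 * (-1) + 0
= 5 + 10 + 0
= 15

15


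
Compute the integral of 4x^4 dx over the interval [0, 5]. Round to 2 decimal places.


Find the antiderivative of 4x^4:
F(x) = 4/5 * x^5
Apply the Fundamental Theorem of Calculus:
F(5) - F(0)
= 4/5 * 5^5 - 4/5 * 0^5
= 4/5 * (3125 - 0)
= 4/5 * 3125
= 2500 = 2500.00

2500.00


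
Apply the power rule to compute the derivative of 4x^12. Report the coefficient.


We apply the power rule: d/dx [ax^n] = a*n * x^(n-1)
d/dx [4x^12]
= 4 * 12 * x^(12-1)
= 48x^11
The coefficient is 48

48


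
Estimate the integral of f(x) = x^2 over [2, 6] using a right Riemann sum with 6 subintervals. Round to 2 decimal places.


Right Riemann sum uses right endpoints of each subinterval.
Interval: [2, 6], n = 6
dx = (6 - 2) / 6 = 2/3
Right endpoints: [8/3, 10/3, 4, 14/3, 16/3, 6]
f values: [64/9, 100/9, 16, 196/9, 256/9, 36]
Sum = dx * (sum of f values)
= 2/3 * 1084/9
= 2168/27 ≈ 80.30

80.30


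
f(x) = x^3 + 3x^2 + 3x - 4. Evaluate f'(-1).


Differentiate f(x) = x^3 + 3x^2 + 3x - 4 term by term:
f'(x) = 3x^2 + 6x + 3
Substitute x = -1:
f'(-1) = 3 * (-1)^2 + 6 * (-1) + 3
= 3 - 6 + 3
= 0

0


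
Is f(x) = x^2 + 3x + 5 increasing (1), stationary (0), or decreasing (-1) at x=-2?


Compute f'(x) to determine behavior:
f'(x) = 2x + 3
f'(-2) = 2 * (-2) + 3
= -4 + 3
= -1
Since f'(-2) < 0, the function is decreasing (-1)

-1


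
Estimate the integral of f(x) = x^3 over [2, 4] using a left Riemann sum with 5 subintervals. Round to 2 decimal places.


Left Riemann sum uses left endpoints of each subinterval.
Interval: [2, 4], n = 5
dx = (4 - 2) / 5 = 2/5
Left endpoints: [2, 12/5, 14/5, 16/5, 18/5]
f values: [8, 1728/125, 2744/125, 4096/125, 5832/125]
Sum = dx * (sum of f values)
= 2/5 * 616/5
= 1232/25 = 49.28

49.28


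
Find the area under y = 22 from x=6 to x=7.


The area under a constant function y = 22 is a rectangle.
Width = 7 - 6 = 1
Height = 22
Area = width * height
= 1 * 22
= 22

22


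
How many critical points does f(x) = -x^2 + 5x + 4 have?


Find where f'(x) = 0:
f'(x) = -2x + 5
Set f'(x) = 0:
-2x + 5 = 0
x = -5 / (-2) = 5/2
This is a linear equation in x, so there is exactly one solution.
Number of critical points: 1

1


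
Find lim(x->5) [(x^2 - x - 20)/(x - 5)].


Direct substitution gives 0/0, so we factor the numerator.
Factor: (x^2 - x - 20) = (x - 5)(x + 4)
Cancel the common factor (x - 5):
(x^2 - x - 20)/(x - 5) = (x + 4)
Now substitute x = 5:
= (5) - (-4) = 9

9


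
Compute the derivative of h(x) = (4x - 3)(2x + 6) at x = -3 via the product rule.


Let u(x) = 4x - 3 and v(x) = 2x + 6
u'(x) = 4
v'(x) = 2
Product rule: h'(x) = u'(x)*v(x) + u(x)*v'(x)
= 4 * (2x + 6) + (4x - 3) * 2
At x = -3:
u(-3) = 4 * (-3) - 3 = -15
v(-3) = 2 * (-3) + 6 = 0
h'(-3) = 4 * 0 + (-15) * 2
= 0 - 30
= -30

-30


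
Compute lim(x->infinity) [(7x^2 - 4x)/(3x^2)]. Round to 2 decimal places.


For limits at infinity with equal-degree polynomials,
we compare leading coefficients.
Numerator leading term: 7x^2
Denominator leading term: 3x^2
Divide both by x^2:
lim = (7 - 4/x) / (3)
As x -> infinity, the 1/x and 1/x^2 terms vanish:
= 7/3 ≈ 2.33

2.33


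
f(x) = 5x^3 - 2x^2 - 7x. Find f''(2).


First derivative:
f'(x) = 15x^2 - 4x - 7
Second derivative:
f''(x) = 30x - 4
Substitute x = 2:
f''(2) = 30 * 2 - 4
= 60 - 4
= 56

56


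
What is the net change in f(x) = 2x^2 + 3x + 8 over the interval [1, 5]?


Net change = f(b) - f(a)
f(x) = 2x^2 + 3x + 8
Compute f(5):
f(5) = 2 * 5^2 + 3 * 5 + 8
= 50 + 15 + 8
= 73
Compute f(1):
f(1) = 2 * 1^2 + 3 * 1 + 8
= 2 + 3 + 8
= 13
Net change = 73 - 13 = 60

60


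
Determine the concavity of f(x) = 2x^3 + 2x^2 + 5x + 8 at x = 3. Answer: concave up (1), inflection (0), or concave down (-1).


Concavity is determined by the sign of f''(x).
f(x) = 2x^3 + 2x^2 + 5x + 8
f'(x) = 6x^2 + 4x + 5
f''(x) = 12x + 4
f''(3) = 12 * 3 + 4
= 36 + 4
= 40
Since f''(3) > 0, the function is concave up (1)

1


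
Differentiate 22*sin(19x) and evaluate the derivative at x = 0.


Apply the chain rule to differentiate 22*sin(19x):
d/dx [22*sin(19x)]
= 22 * cos(19x) * d/dx(19x)
= 22 * 19 * cos(19x)
= 418 * cos(19x)
Evaluate at x = 0:
= 418 * cos(0)
= 418 * 1
= 418

418


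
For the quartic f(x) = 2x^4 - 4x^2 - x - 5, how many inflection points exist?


Inflection points occur where f''(x) = 0 and concavity changes.
f(x) = 2x^4 - 4x^2 - x - 5
f'(x) = 8x^3 - 8x - 1
f''(x) = 24x^2 - 8
This is a quadratic in x. Use the discriminant to count real roots.
Discriminant = (0)^2 - 4 * 24 * (-8)
= 0 - (-768)
= 768
Since discriminant > 0, f''(x) = 0 has 2 distinct real solutions.
A quadratic with two distinct real roots changes sign at each root, so concavity changes at both.
Number of inflection points: 2

2


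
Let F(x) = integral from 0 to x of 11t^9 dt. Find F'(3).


By the Fundamental Theorem of Calculus (Part 1):
If F(x) = integral from 0 to x of f(t) dt, then F'(x) = f(x)
Here f(t) = 11t^9
So F'(x) = 11x^9
Evaluate at x = 3:
F'(3) = 11 * 3^9
= 11 * 19683
= 216513

216513


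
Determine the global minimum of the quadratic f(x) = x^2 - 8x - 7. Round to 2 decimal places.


For a quadratic f(x) = ax^2 + bx + c with a > 0, the minimum is at the vertex.
Vertex x-coordinate: x = -b/(2a)
x = -(-8) / (2 * 1)
x = 8/2 = 4
Substitute back to find the minimum value:
f(4) = 1 * 4^2 - 8 * 4 - 7
= 16 - 32 - 7
= -23 = -23.00

-23.00


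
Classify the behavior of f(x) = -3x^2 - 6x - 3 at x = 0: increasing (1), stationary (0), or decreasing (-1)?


Compute f'(x) to determine behavior:
f'(x) = -6x - 6
f'(0) = -6 * 0 - 6
= 0 - 6
= -6
Since f'(0) < 0, the function is decreasing (-1)

-1


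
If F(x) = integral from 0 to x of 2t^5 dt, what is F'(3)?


By the Fundamental Theorem of Calculus (Part 1):
If F(x) = integral from 0 to x of f(t) dt, then F'(x) = f(x)
Here f(t) = 2t^5
So F'(x) = 2x^5
Evaluate at x = 3:
F'(3) = 2 * 3^5
= 2 * 243
= 486

486


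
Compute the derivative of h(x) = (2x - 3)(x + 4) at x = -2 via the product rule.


Let u(x) = 2x - 3 and v(x) = x + 4
u'(x) = 2
v'(x) = 1
Product rule: h'(x) = u'(x)*v(x) + u(x)*v'(x)
= 2 * (x + 4) + (2x - 3) * 1
At x = -2:
u(-2) = 2 * (-2) - 3 = -7
v(-2) = 1 * (-2) + 4 = 2
h'(-2) = 2 * 2 + (-7) * 1
= 4 - 7
= -3

-3


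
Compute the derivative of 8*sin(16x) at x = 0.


Apply the chain rule to differentiate 8*sin(16x):
d/dx [8*sin(16x)]
= 8 * cos(16x) * d/dx(16x)
= 8 * 16 * cos(16x)
= 128 * cos(16x)
Evaluate at x = 0:
= 128 * cos(0)
= 128 * 1
= 128

128


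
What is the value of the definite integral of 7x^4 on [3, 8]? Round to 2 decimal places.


Find the antiderivative of 7x^4:
F(x) = 7/5 * x^5
Apply the Fundamental Theorem of Calculus:
F(8) - F(3)
= 7/5 * 8^5 - 7/5 * 3^5
= 7/5 * (32768 - 243)
= 7/5 * 32525
= 45535 = 45535.00

45535.00


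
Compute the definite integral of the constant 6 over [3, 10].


The integral of a constant k over [a, b] equals k * (b - a).
integral from 3 to 10 of 6 dx
= 6 * (10 - 3)
= 6 * 7
= 42

42


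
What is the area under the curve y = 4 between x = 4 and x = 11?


The area under a constant function y = 4 is a rectangle.
Width = 11 - 4 = 7
Height = 4
Area = width * height
= 7 * 4
= 28

28


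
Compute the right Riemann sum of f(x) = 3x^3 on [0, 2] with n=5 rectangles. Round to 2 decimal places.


Right Riemann sum uses right endpoints of each subinterval.
Interval: [0, 2], n = 5
dx = (2 - 0) / 5 = 2/5
Right endpoints: [2/5, 4/5, 6/5, 8/5, 2]
f values: [24/125, 192/125, 648/125, 1536/125, 24]
Sum = dx * (sum of f values)
= 2/5 * 216/5
= 432/25 = 17.28

17.28


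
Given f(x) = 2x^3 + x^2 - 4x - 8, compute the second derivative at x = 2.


First derivative:
f'(x) = 6x^2 + 2x - 4
Second derivative:
f''(x) = 12x + 2
Substitute x = 2:
f''(2) = 12 * 2 + 2
= 24 + 2
= 26

26


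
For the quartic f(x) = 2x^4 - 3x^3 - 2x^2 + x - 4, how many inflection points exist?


Inflection points occur where f''(x) = 0 and concavity changes.
f(x) = 2x^4 - 3x^3 - 2x^2 + x - 4
f'(x) = 8x^3 - 9x^2 - 4x + 1
f''(x) = 24x^2 - 18x - 4
This is a quadratic in x. Use the discriminant to count real roots.
Discriminant = (-18)^2 - 4 * 24 * (-4)
= 324 - (-384)
= 708
Since discriminant > 0, f''(x) = 0 has 2 distinct real solutions.
A quadratic with two distinct real roots changes sign at each root, so concavity changes at both.
Number of inflection points: 2

2


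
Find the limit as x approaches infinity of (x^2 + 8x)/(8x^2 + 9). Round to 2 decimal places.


For limits at infinity with equal-degree polynomials,
we compare leading coefficients.
Numerator leading term: x^2
Denominator leading term: 8x^2
Divide both by x^2:
lim = (1 + 8/x) / (8 + 9/x^2)
As x -> infinity, the 1/x and 1/x^2 terms vanish:
= 1/8 ≈ 0.13

0.13


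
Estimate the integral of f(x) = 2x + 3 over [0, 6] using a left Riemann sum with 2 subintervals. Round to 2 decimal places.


Left Riemann sum uses left endpoints of each subinterval.
Interval: [0, 6], n = 2
dx = (6 - 0) / 2 = 3
Left endpoints: [0, 3]
f values: [3, 9]
Sum = dx * (sum of f values)
= 3 * 12
= 36 = 36.00

36.00


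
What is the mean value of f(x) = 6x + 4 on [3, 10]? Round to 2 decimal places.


Average value = 1/(b-a) * integral from a to b of f(x) dx
First compute the integral of 6x + 4:
F(x) = 3x^2 + 4x
F(10) = 3 * 100 + 4 * 10 = 340
F(3) = 3 * 9 + 4 * 3 = 39
Integral = 340 - 39 = 301
Average = 301 / (10 - 3) = 301 / 7
= 43 = 43.00

43.00


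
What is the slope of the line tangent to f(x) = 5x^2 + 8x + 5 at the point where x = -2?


The slope of the tangent line equals f'(x) at the point.
f(x) = 5x^2 + 8x + 5
f'(x) = 10x + 8
At x = -2:
f'(-2) = 10 * (-2) + 8
= -20 + 8
= -12

-12


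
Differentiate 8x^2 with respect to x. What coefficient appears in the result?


We apply the power rule: d/dx [ax^n] = a*n * x^(n-1)
d/dx [8x^2]
= 8 * 2 * x^(2-1)
= 16x
The coefficient is 16

16


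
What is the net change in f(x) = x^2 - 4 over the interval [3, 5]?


Net change = f(b) - f(a)
f(x) = x^2 - 4
Compute f(5):
f(5) = 1 * 5^2 + 0 * 5 - 4
= 25 + 0 - 4
= 21
Compute f(3):
f(3) = 1 * 3^2 + 0 * 3 - 4
= 9 + 0 - 4
= 5
Net change = 21 - 5 = 16

16


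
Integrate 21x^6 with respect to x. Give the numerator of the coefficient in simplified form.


Apply the power rule for integration:
integral of ax^n dx = a/(n+1) * x^(n+1) + C
integral of 21x^6 dx
= 21/7 * x^7 + C
= 3 * x^7 + C
The coefficient in lowest terms is 3 = 3/1, so its numerator is 3

3


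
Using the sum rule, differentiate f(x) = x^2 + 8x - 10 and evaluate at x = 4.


Differentiate term by term using power and sum rules:
f(x) = x^2 + 8x - 10
f'(x) = 2x + 8
Substitute x = 4:
f'(4) = 2 * 4 + 8
= 8 + 8
= 16

16


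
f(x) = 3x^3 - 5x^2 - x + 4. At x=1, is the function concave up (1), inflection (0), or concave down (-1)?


Concavity is determined by the sign of f''(x).
f(x) = 3x^3 - 5x^2 - x + 4
f'(x) = 9x^2 - 10x - 1
f''(x) = 18x - 10
f''(1) = 18 * 1 - 10
= 18 - 10
= 8
Since f''(1) > 0, the function is concave up (1)

1


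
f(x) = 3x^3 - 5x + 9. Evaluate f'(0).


Differentiate f(x) = 3x^3 - 5x + 9 term by term:
f'(x) = 9x^2 - 5
Substitute x = 0:
f'(0) = 9 * 0^2 + 0 * 0 - 5
= 0 + 0 - 5
= -5

-5


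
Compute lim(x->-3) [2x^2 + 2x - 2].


Since polynomials are continuous, we use direct substitution.
lim(x->-3) of 2x^2 + 2x - 2
= 2 * (-3)^2 + 2 * (-3) - 2
= 18 - 6 - 2
= 10

10


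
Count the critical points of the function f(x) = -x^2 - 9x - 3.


Find where f'(x) = 0:
f'(x) = -2x - 9
Set f'(x) = 0:
-2x - 9 = 0
x = 9 / (-2) = -9/2
This is a linear equation in x, so there is exactly one solution.
Number of critical points: 1

1


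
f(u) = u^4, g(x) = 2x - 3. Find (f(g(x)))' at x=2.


Using the chain rule: (f(g(x)))' = f'(g(x)) * g'(x)
First, find g(2):
g(2) = 2 * 2 - 3 = 1
Next, f'(u) = 4u^3
And g'(x) = 2
So f'(g(2)) * g'(2)
= 4 * 1^3 * 2
= 4 * 1 * 2
= 8

8


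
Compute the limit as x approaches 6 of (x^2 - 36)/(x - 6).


Direct substitution gives 0/0, so we factor the numerator.
Factor: (x^2 - 36) = (x - 6)(x + 6)
Cancel the common factor (x - 6):
(x^2 - 36)/(x - 6) = (x + 6)
Now substitute x = 6:
= (6 + 6) = 12

12


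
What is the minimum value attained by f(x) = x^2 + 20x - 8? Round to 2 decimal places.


For a quadratic f(x) = ax^2 + bx + c with a > 0, the minimum is at the vertex.
Vertex x-coordinate: x = -b/(2a)
x = -(20) / (2 * 1)
x = -20/2 = -10
Substitute back to find the minimum value:
f(-10) = 1 * (-10)^2 + 20 * (-10) - 8
= 100 - 200 - 8
= -108 = -108.00

-108.00


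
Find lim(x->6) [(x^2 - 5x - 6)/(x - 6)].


Direct substitution gives 0/0, so we factor the numerator.
Factor: (x^2 - 5x - 6) = (x - 6)(x + 1)
Cancel the common factor (x - 6):
(x^2 - 5x - 6)/(x - 6) = (x + 1)
Now substitute x = 6:
= (6) - (-1) = 7

7


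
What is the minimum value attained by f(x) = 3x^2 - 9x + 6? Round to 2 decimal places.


For a quadratic f(x) = ax^2 + bx + c with a > 0, the minimum is at the vertex.
Vertex x-coordinate: x = -b/(2a)
x = -(-9) / (2 * 3)
x = 9/6 = 3/2
Substitute back to find the minimum value:
f(3/2) = 3 * (3/2)^2 - 9 * (3/2) + 6
= 27/4 - 27/2 + 6
= -3/4 = -0.75

-0.75


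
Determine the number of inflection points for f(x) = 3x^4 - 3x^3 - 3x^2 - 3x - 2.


Inflection points occur where f''(x) = 0 and concavity changes.
f(x) = 3x^4 - 3x^3 - 3x^2 - 3x - 2
f'(x) = 12x^3 - 9x^2 - 6x - 3
f''(x) = 36x^2 - 18x - 6
This is a quadratic in x. Use the discriminant to count real roots.
Discriminant = (-18)^2 - 4 * 36 * (-6)
= 324 - (-864)
= 1188
Since discriminant > 0, f''(x) = 0 has 2 distinct real solutions.
A quadratic with two distinct real roots changes sign at each root, so concavity changes at both.
Number of inflection points: 2

2


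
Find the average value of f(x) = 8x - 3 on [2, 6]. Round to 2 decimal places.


Average value = 1/(b-a) * integral from a to b of f(x) dx
First compute the integral of 8x - 3:
F(x) = 4x^2 - 3x
F(6) = 4 * 36 - 3 * 6 = 126
F(2) = 4 * 4 - 3 * 2 = 10
Integral = 126 - 10 = 116
Average = 116 / (6 - 2) = 116 / 4
= 29 = 29.00

29.00


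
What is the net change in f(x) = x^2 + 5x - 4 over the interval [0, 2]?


Net change = f(b) - f(a)
f(x) = x^2 + 5x - 4
Compute f(2):
f(2) = 1 * 2^2 + 5 * 2 - 4
= 4 + 10 - 4
= 10
Compute f(0):
f(0) = 1 * 0^2 + 5 * 0 - 4
= 0 + 0 - 4
= -4
Net change = 10 - (-4) = 14

14


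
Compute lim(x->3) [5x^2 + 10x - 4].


Since polynomials are continuous, we use direct substitution.
lim(x->3) of 5x^2 + 10x - 4
= 5 * 3^2 + 10 * 3 - 4
= 45 + 30 - 4
= 71

71


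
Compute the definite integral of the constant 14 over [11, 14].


The integral of a constant k over [a, b] equals k * (b - a).
integral from 11 to 14 of 14 dx
= 14 * (14 - 11)
= 14 * 3
= 42

42


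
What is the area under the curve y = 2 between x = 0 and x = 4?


The area under a constant function y = 2 is a rectangle.
Width = 4 - 0 = 4
Height = 2
Area = width * height
= 4 * 2
= 8

8


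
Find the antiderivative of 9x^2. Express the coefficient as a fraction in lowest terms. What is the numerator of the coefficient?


Apply the power rule for integration:
integral of ax^n dx = a/(n+1) * x^(n+1) + C
integral of 9x^2 dx
= 9/3 * x^3 + C
= 3 * x^3 + C
The coefficient in lowest terms is 3 = 3/1, so its numerator is 3

3


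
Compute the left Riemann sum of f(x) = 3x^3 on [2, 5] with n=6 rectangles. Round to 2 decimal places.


Left Riemann sum uses left endpoints of each subinterval.
Interval: [2, 5], n = 6
dx = (5 - 2) / 6 = 1/2
Left endpoints: [2, 5/2, 3, 7/2, 4, 9/2]
f values: [24, 375/8, 81, 1029/8, 192, 2187/8]
Sum = dx * (sum of f values)
= 1/2 * 5967/8
= 5967/16 ≈ 372.94

372.94


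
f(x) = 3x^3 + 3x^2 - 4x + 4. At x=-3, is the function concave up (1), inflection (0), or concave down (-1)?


Concavity is determined by the sign of f''(x).
f(x) = 3x^3 + 3x^2 - 4x + 4
f'(x) = 9x^2 + 6x - 4
f''(x) = 18x + 6
f''(-3) = 18 * (-3) + 6
= -54 + 6
= -48
Since f''(-3) < 0, the function is concave down (-1)

-1


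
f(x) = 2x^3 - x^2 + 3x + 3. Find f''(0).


First derivative:
f'(x) = 6x^2 - 2x + 3
Second derivative:
f''(x) = 12x - 2
Substitute x = 0:
f''(0) = 12 * 0 - 2
= 0 - 2
= -2

-2


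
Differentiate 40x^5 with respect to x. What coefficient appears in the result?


We apply the power rule: d/dx [ax^n] = a*n * x^(n-1)
d/dx [40x^5]
= 40 * 5 * x^(5-1)
= 200x^4
The coefficient is 200

200


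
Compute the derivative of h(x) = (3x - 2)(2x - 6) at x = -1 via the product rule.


Let u(x) = 3x - 2 and v(x) = 2x - 6
u'(x) = 3
v'(x) = 2
Product rule: h'(x) = u'(x)*v(x) + u(x)*v'(x)
= 3 * (2x - 6) + (3x - 2) * 2
At x = -1:
u(-1) = 3 * (-1) - 2 = -5
v(-1) = 2 * (-1) - 6 = -8
h'(-1) = 3 * (-8) + (-5) * 2
= -24 - 10
= -34

-34


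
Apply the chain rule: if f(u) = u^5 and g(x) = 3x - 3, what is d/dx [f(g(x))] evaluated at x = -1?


Using the chain rule: (f(g(x)))' = f'(g(x)) * g'(x)
First, find g(-1):
g(-1) = 3 * (-1) - 3 = -6
Next, f'(u) = 5u^4
And g'(x) = 3
So f'(g(-1)) * g'(-1)
= 5 * (-6)^4 * 3
= 5 * 1296 * 3
= 19440

19440


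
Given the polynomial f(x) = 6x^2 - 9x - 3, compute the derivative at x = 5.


Differentiate term by term using power and sum rules:
f(x) = 6x^2 - 9x - 3
f'(x) = 12x - 9
Substitute x = 5:
f'(5) = 12 * 5 - 9
= 60 - 9
= 51

51


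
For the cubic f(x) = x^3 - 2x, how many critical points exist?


Find where f'(x) = 0:
f(x) = x^3 - 2x
f'(x) = 3x^2 - 2
This is a quadratic in x. Use the discriminant to count real roots.
Discriminant = (0)^2 - 4 * 3 * (-2)
= 0 - (-24)
= 24
Since discriminant > 0, f'(x) = 0 has 2 real solutions.
Number of critical points: 2

2


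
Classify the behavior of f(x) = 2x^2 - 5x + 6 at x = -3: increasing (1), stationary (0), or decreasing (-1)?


Compute f'(x) to determine behavior:
f'(x) = 4x - 5
f'(-3) = 4 * (-3) - 5
= -12 - 5
= -17
Since f'(-3) < 0, the function is decreasing (-1)

-1


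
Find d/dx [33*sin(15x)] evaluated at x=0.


Apply the chain rule to differentiate 33*sin(15x):
d/dx [33*sin(15x)]
= 33 * cos(15x) * d/dx(15x)
= 33 * 15 * cos(15x)
= 495 * cos(15x)
Evaluate at x = 0:
= 495 * cos(0)
= 495 * 1
= 495

495


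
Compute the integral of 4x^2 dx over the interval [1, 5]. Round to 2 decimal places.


Find the antiderivative of 4x^2:
F(x) = 4/3 * x^3
Apply the Fundamental Theorem of Calculus:
F(5) - F(1)
= 4/3 * 5^3 - 4/3 * 1^3
= 4/3 * (125 - 1)
= 4/3 * 124
= 496/3 ≈ 165.33

165.33


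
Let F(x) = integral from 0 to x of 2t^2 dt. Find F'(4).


By the Fundamental Theorem of Calculus (Part 1):
If F(x) = integral from 0 to x of f(t) dt, then F'(x) = f(x)
Here f(t) = 2t^2
So F'(x) = 2x^2
Evaluate at x = 4:
F'(4) = 2 * 4^2
= 2 * 16
= 32

32


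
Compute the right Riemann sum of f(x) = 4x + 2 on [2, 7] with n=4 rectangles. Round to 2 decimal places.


Right Riemann sum uses right endpoints of each subinterval.
Interval: [2, 7], n = 4
dx = (7 - 2) / 4 = 5/4
Right endpoints: [13/4, 9/2, 23/4, 7]
f values: [15, 20, 25, 30]
Sum = dx * (sum of f values)
= 5/4 * 90
= 225/2 = 112.50

112.50


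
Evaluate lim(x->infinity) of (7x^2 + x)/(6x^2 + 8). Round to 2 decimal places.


For limits at infinity with equal-degree polynomials,
we compare leading coefficients.
Numerator leading term: 7x^2
Denominator leading term: 6x^2
Divide both by x^2:
lim = (7 + 1/x) / (6 + 8/x^2)
As x -> infinity, the 1/x and 1/x^2 terms vanish:
= 7/6 ≈ 1.17

1.17


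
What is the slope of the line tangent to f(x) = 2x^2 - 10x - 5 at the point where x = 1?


The slope of the tangent line equals f'(x) at the point.
f(x) = 2x^2 - 10x - 5
f'(x) = 4x - 10
At x = 1:
f'(1) = 4 * 1 - 10
= 4 - 10
= -6

-6


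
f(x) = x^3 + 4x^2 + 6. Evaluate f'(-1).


Differentiate f(x) = x^3 + 4x^2 + 6 term by term:
f'(x) = 3x^2 + 8x
Substitute x = -1:
f'(-1) = 3 * (-1)^2 + 8 * (-1) + 0
= 3 - 8 + 0
= -5

-5
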